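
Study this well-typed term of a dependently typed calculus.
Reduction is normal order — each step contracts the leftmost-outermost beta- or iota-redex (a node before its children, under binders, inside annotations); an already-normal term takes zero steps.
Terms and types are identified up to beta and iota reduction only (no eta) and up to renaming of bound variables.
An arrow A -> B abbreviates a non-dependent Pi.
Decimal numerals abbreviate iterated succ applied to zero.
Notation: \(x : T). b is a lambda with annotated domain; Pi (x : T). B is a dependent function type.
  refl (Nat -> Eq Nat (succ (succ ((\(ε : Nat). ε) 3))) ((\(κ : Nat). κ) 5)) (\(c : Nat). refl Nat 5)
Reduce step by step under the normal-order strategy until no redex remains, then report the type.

reduction (normal order):
  refl (Nat -> Eq Nat (succ (succ ((\(ε : Nat). ε) 3))) ((\(κ : Nat). κ) 5)) (\(c : Nat). refl Nat 5)
  ~> refl (Nat -> Eq Nat 5 ((\(ε : Nat). ε) 5)) (\(κ : Nat). refl Nat 5)
  ~> refl (Nat -> Eq Nat 5 5) (\(ε : Nat). refl Nat 5)
type:
  Eq (Nat -> Eq Nat 5 5) (\(ε : Nat). refl Nat 5) (\(κ : Nat). refl Nat 5)


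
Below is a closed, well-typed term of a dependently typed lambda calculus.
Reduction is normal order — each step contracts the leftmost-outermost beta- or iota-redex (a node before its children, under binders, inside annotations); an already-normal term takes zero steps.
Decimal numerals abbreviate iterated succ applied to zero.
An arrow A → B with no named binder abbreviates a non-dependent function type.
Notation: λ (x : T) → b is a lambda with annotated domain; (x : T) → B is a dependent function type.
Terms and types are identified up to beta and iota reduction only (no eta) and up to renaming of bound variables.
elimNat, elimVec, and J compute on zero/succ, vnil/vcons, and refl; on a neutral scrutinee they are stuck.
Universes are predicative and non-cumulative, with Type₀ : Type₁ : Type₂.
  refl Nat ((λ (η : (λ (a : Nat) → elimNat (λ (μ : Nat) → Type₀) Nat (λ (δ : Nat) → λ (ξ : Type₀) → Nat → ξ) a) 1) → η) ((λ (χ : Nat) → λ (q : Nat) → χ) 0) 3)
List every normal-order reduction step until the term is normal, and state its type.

normal-order reduction:
  refl Nat ((λ (η : (λ (a : Nat) → elimNat (λ (μ : Nat) → Type₀) Nat (λ (δ : Nat) → λ (ξ : Type₀) → Nat → ξ) a) 1) → η) ((λ (χ : Nat) → λ (q : Nat) → χ) 0) 3)
  ~> refl Nat ((λ (η : Nat) → λ (a : Nat) → η) 0 3)
  ~> refl Nat ((λ (η : Nat) → 0) 3)
  ~> refl Nat 0
the term's type:
  Eq Nat 0 0


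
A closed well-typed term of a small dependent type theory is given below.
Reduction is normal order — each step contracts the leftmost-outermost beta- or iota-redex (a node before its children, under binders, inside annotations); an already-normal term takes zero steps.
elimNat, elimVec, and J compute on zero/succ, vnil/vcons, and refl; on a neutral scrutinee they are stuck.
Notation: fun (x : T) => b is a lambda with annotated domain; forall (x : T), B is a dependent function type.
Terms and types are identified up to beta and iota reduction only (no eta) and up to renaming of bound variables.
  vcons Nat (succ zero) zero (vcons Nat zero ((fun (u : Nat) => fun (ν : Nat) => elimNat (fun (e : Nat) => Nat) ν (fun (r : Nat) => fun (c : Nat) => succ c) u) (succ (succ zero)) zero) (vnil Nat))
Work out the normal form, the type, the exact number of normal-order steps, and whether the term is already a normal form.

reduced normal form:
  vcons Nat (succ zero) zero (vcons Nat zero (succ (succ zero)) (vnil Nat))
the term's type:
  Vec Nat (succ (succ zero))
normal-order step count: 9
already normal: no
first contracted redex: a beta-redex


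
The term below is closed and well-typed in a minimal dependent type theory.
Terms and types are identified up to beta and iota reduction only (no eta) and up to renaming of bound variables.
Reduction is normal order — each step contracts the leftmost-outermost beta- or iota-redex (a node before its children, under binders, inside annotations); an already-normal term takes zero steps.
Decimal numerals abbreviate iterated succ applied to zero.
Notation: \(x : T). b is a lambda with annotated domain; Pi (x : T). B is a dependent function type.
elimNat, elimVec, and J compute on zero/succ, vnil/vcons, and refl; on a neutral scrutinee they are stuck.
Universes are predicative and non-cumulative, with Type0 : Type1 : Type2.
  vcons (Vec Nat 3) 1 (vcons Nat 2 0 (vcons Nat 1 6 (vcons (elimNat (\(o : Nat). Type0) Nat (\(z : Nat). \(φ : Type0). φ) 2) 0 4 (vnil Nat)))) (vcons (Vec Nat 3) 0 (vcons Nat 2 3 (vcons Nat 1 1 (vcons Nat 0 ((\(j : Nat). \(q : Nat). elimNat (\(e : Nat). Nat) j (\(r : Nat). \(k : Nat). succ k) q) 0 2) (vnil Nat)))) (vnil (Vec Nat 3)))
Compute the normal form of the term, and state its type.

resulting normal form:
  vcons (Vec Nat 3) 1 (vcons Nat 2 0 (vcons Nat 1 6 (vcons Nat 0 4 (vnil Nat)))) (vcons (Vec Nat 3) 0 (vcons Nat 2 3 (vcons Nat 1 1 (vcons Nat 0 2 (vnil Nat)))) (vnil (Vec Nat 3)))
type:
  Vec (Vec Nat 3) 2


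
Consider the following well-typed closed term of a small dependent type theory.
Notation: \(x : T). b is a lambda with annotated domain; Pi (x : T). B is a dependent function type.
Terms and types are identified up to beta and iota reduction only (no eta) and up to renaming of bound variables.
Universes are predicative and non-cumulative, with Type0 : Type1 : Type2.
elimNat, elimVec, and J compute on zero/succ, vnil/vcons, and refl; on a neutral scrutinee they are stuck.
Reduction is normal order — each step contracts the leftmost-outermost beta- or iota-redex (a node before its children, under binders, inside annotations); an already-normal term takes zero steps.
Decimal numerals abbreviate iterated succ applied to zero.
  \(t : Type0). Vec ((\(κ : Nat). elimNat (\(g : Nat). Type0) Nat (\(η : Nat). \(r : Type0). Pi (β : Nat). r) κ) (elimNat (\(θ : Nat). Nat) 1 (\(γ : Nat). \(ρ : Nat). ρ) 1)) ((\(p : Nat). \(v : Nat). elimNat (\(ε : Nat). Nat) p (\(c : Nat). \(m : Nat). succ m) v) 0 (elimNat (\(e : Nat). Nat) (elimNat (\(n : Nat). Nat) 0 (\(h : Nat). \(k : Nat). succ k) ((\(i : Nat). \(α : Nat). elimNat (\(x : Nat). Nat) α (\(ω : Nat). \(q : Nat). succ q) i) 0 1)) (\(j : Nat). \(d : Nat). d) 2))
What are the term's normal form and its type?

reduced normal form:
  \(t : Type0). Vec (Pi (κ : Nat). Nat) 1
inferred type:
  Pi (t : Type0). Type0


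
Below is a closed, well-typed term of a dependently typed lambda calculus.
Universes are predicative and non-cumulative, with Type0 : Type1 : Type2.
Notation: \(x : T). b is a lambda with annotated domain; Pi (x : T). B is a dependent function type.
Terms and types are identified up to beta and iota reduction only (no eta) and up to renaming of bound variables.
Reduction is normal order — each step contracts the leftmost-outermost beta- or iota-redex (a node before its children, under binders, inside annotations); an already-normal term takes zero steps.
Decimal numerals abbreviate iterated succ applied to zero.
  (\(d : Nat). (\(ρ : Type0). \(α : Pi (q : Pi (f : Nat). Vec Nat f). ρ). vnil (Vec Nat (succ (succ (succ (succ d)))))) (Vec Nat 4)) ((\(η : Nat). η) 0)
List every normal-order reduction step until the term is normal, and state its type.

normal-order reduction sequence:
  (\(d : Nat). (\(ρ : Type0). \(α : Pi (q : Pi (f : Nat). Vec Nat f). ρ). vnil (Vec Nat (succ (succ (succ (succ d)))))) (Vec Nat 4)) ((\(η : Nat). η) 0)
  ~> (\(d : Type0). \(ρ : Pi (α : Pi (q : Nat). Vec Nat q). d). vnil (Vec Nat (succ (succ (succ (succ ((\(f : Nat). f) 0))))))) (Vec Nat 4)
  ~> \(d : Pi (ρ : Pi (α : Nat). Vec Nat α). Vec Nat 4). vnil (Vec Nat (succ (succ (succ (succ ((\(q : Nat). q) 0))))))
  ~> \(d : Pi (ρ : Pi (α : Nat). Vec Nat α). Vec Nat 4). vnil (Vec Nat 4)
type:
  Pi (d : Pi (ρ : Pi (α : Nat). Vec Nat α). Vec Nat 4). Vec (Vec Nat 4) 0


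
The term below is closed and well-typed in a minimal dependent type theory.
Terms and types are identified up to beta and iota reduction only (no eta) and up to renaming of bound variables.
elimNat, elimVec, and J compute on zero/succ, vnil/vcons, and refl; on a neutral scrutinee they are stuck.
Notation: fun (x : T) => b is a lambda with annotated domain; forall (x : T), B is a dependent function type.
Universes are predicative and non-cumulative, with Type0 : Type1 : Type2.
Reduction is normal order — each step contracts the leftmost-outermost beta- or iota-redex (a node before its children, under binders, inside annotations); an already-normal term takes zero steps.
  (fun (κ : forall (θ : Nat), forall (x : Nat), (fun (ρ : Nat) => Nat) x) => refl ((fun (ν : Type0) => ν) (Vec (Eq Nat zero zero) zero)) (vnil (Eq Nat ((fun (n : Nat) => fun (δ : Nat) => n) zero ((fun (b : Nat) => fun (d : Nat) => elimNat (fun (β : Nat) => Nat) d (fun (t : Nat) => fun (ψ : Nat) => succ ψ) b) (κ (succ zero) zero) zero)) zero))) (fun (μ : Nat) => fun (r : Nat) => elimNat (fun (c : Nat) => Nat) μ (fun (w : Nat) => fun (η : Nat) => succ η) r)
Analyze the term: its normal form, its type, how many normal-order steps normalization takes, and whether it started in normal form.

resulting normal form:
  refl (Vec (Eq Nat zero zero) zero) (vnil (Eq Nat zero zero))
type:
  Eq (Vec (Eq Nat zero zero) zero) (vnil (Eq Nat zero zero)) (vnil (Eq Nat zero zero))
steps to reach normal form (normal order): 4
started in normal form: no
first redex: a beta-redex


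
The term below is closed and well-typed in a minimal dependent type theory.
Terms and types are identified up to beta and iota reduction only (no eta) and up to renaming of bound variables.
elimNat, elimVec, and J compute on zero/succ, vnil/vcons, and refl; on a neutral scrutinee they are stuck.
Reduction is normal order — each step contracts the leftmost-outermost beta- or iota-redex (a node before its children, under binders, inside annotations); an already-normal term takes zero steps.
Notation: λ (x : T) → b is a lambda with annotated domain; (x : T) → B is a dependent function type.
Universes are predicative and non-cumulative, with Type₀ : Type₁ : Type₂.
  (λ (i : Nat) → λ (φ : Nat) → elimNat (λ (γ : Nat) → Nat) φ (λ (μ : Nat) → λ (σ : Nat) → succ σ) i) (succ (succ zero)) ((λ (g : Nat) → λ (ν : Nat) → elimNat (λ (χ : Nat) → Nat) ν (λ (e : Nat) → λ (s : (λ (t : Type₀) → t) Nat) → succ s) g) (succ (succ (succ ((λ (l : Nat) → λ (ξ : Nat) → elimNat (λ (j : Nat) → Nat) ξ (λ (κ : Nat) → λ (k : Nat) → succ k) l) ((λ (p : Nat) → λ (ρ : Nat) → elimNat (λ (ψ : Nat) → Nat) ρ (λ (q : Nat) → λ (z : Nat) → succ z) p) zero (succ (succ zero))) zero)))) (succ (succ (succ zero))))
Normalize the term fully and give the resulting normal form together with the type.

resulting normal form:
  succ (succ (succ (succ (succ (succ (succ (succ (succ (succ zero)))))))))
type:
  Nat


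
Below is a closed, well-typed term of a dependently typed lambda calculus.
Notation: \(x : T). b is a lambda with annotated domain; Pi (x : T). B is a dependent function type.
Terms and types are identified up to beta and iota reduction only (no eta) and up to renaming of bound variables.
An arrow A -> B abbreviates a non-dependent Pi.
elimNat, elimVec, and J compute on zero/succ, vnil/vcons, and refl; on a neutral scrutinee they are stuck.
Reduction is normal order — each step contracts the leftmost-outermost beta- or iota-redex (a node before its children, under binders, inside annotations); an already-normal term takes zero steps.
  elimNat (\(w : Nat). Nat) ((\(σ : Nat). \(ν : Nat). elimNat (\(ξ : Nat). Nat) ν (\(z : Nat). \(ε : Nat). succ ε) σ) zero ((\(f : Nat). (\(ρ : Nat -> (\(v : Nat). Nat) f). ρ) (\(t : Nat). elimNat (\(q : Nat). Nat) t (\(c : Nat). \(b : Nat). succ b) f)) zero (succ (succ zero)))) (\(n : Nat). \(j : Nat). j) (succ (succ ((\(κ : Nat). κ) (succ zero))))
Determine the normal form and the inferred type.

normal form:
  succ (succ zero)
the term's type:
  Nat


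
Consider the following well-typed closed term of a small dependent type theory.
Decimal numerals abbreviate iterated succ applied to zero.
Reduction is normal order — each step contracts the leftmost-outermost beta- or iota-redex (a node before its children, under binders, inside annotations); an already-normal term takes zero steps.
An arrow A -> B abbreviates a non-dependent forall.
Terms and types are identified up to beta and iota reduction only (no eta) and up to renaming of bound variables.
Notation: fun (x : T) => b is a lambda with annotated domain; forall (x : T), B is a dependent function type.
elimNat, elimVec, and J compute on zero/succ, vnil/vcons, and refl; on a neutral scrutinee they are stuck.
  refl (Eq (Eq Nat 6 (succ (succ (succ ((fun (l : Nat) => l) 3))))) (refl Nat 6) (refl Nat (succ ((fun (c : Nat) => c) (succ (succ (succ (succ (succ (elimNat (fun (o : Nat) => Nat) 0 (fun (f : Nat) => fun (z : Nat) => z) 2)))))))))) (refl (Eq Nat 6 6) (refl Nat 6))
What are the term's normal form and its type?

normal form:
  refl (Eq (Eq Nat 6 6) (refl Nat 6) (refl Nat 6)) (refl (Eq Nat 6 6) (refl Nat 6))
the term's type:
  Eq (Eq (Eq Nat 6 6) (refl Nat 6) (refl Nat 6)) (refl (Eq Nat 6 6) (refl Nat 6)) (refl (Eq Nat 6 6) (refl Nat 6))
observation: 9 normal-order steps normalize the term, beginning with a beta-redex.


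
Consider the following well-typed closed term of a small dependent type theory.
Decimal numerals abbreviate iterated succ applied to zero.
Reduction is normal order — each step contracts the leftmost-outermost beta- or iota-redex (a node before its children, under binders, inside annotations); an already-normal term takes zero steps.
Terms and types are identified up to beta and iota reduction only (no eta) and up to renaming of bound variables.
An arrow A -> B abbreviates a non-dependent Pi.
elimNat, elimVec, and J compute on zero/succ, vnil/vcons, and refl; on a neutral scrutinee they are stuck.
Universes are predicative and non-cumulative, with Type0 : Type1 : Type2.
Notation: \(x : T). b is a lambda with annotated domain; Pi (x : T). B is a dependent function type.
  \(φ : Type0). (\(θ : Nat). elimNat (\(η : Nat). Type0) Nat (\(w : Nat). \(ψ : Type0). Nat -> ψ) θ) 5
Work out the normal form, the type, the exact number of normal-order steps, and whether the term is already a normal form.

reduced normal form:
  \(φ : Type0). Nat -> Nat -> Nat -> Nat -> Nat -> Nat
the term's type:
  Type0 -> Type0
normal-order step count: 17
already normal: no
first contracted redex: a beta-redex


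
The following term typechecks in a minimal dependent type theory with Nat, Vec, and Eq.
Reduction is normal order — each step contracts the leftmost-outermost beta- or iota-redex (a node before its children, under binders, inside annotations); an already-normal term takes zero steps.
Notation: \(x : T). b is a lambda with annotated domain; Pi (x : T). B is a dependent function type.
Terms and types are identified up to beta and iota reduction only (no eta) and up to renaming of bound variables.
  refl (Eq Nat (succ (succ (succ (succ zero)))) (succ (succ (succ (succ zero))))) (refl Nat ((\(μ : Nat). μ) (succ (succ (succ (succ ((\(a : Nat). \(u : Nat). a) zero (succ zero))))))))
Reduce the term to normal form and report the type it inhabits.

resulting normal form:
  refl (Eq Nat (succ (succ (succ (succ zero)))) (succ (succ (succ (succ zero))))) (refl Nat (succ (succ (succ (succ zero)))))
inferred type:
  Eq (Eq Nat (succ (succ (succ (succ zero)))) (succ (succ (succ (succ zero))))) (refl Nat (succ (succ (succ (succ zero))))) (refl Nat (succ (succ (succ (succ zero)))))
observation: normalization takes exactly 3 steps under the normal-order strategy.


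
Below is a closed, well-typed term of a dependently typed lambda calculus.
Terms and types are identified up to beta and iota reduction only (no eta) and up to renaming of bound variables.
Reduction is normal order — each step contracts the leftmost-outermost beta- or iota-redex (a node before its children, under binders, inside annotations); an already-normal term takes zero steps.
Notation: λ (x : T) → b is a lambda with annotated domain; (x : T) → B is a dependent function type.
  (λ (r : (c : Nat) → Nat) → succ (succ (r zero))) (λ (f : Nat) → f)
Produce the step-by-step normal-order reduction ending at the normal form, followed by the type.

reduction (normal order):
  (λ (r : (c : Nat) → Nat) → succ (succ (r zero))) (λ (f : Nat) → f)
  ~> succ (succ ((λ (r : Nat) → r) zero))
  ~> succ (succ zero)
type:
  Nat


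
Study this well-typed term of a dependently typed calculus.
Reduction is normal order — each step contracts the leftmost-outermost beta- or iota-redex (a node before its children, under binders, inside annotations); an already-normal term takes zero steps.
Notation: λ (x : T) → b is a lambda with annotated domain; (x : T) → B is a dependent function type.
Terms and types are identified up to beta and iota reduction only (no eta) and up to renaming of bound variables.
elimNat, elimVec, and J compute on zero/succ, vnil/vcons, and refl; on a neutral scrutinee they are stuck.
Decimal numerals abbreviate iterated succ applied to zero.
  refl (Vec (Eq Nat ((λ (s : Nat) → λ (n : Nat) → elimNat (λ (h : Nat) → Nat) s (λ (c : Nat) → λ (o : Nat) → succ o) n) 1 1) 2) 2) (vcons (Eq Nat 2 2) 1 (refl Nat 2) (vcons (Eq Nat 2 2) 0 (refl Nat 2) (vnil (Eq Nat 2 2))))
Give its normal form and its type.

resulting normal form:
  refl (Vec (Eq Nat 2 2) 2) (vcons (Eq Nat 2 2) 1 (refl Nat 2) (vcons (Eq Nat 2 2) 0 (refl Nat 2) (vnil (Eq Nat 2 2))))
the term's type:
  Eq (Vec (Eq Nat 2 2) 2) (vcons (Eq Nat 2 2) 1 (refl Nat 2) (vcons (Eq Nat 2 2) 0 (refl Nat 2) (vnil (Eq Nat 2 2)))) (vcons (Eq Nat 2 2) 1 (refl Nat 2) (vcons (Eq Nat 2 2) 0 (refl Nat 2) (vnil (Eq Nat 2 2))))
observation: 6 normal-order steps normalize the term, beginning with a beta-redex.


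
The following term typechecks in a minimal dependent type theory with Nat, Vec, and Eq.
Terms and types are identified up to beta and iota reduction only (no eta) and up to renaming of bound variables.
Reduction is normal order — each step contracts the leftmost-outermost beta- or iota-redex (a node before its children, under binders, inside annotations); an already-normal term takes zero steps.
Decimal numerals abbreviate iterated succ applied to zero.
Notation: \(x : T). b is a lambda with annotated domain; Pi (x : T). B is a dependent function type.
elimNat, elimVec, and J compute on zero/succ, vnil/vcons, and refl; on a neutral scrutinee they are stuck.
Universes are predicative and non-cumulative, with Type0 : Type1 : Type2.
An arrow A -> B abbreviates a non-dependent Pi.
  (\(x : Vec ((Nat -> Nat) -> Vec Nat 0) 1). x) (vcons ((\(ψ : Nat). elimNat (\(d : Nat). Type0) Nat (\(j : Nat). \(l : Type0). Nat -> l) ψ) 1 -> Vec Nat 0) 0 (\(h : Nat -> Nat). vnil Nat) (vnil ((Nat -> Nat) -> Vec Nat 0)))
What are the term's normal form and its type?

reduced normal form:
  vcons ((Nat -> Nat) -> Vec Nat 0) 0 (\(x : Nat -> Nat). vnil Nat) (vnil ((Nat -> Nat) -> Vec Nat 0))
inferred type:
  Vec ((Nat -> Nat) -> Vec Nat 0) 1
observation: normalization takes exactly 6 steps under the normal-order strategy.


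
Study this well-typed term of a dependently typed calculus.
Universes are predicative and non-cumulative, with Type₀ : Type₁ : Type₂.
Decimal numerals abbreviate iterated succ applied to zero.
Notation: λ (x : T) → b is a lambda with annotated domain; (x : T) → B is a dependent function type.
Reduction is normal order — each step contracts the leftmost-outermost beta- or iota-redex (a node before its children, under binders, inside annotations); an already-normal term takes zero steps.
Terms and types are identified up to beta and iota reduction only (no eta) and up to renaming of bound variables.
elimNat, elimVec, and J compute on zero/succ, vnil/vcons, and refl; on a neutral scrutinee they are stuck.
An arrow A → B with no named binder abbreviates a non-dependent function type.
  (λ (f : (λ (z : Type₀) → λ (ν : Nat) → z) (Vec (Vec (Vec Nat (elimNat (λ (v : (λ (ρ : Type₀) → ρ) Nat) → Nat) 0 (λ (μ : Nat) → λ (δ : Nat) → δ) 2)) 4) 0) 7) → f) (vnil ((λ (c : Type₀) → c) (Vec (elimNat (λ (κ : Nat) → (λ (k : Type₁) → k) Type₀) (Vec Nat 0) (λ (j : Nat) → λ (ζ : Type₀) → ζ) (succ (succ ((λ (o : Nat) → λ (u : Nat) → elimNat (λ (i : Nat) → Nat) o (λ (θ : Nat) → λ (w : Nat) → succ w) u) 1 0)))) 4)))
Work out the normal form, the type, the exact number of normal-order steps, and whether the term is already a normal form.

reduced normal form:
  vnil (Vec (Vec Nat 0) 4)
type:
  Vec (Vec (Vec Nat 0) 4) 0
reduction steps (normal order): 16
started in normal form: no
first redex: a beta-redex


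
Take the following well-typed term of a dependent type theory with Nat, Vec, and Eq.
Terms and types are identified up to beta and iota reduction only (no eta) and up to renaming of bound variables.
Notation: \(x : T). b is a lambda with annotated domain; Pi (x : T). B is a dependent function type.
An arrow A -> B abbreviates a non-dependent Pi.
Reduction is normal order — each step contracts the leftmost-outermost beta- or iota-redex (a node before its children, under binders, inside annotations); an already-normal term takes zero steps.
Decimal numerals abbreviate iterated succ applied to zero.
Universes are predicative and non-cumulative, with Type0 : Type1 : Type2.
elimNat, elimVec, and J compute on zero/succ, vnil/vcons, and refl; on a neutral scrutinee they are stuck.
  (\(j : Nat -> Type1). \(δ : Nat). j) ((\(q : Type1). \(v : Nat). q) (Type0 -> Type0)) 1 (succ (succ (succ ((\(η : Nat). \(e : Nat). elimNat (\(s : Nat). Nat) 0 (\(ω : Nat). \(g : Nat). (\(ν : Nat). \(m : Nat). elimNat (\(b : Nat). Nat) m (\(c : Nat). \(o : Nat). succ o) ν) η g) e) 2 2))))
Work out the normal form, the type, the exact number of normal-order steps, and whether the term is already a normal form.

reduced normal form:
  Type0 -> Type0
inferred type:
  Type1
normal-order step count: 4
already normal: no
first redex: a beta-redex


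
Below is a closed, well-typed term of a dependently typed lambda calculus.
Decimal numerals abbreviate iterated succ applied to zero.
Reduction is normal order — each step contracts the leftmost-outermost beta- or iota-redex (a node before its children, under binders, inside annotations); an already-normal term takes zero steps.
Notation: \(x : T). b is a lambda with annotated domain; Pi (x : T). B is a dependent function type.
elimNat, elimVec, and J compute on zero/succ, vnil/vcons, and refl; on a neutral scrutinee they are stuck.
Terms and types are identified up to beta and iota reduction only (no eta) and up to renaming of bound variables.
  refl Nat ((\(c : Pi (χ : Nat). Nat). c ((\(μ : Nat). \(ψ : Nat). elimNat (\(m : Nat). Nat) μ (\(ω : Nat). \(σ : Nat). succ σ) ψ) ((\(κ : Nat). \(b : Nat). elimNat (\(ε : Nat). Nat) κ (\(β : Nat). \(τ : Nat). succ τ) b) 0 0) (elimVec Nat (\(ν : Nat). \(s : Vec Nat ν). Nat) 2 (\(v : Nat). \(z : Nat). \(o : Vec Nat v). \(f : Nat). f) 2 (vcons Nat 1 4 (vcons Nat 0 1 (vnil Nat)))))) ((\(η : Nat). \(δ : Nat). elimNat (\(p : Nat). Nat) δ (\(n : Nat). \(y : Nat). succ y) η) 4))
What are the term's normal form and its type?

resulting normal form:
  refl Nat 6
the term's type:
  Eq Nat 6 6


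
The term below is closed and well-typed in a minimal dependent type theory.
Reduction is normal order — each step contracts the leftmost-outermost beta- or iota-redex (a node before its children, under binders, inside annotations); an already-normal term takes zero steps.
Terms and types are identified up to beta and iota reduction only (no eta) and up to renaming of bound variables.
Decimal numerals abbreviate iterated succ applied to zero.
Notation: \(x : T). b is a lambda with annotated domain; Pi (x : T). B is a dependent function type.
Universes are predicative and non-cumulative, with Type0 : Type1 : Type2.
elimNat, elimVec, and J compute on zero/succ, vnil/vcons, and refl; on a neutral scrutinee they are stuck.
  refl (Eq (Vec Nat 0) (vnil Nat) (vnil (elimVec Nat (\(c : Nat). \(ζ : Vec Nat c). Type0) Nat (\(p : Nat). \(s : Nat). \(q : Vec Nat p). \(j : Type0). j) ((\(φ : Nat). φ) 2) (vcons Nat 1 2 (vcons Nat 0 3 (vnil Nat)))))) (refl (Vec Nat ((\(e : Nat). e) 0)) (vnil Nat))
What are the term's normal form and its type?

reduced normal form:
  refl (Eq (Vec Nat 0) (vnil Nat) (vnil Nat)) (refl (Vec Nat 0) (vnil Nat))
the term's type:
  Eq (Eq (Vec Nat 0) (vnil Nat) (vnil Nat)) (refl (Vec Nat 0) (vnil Nat)) (refl (Vec Nat 0) (vnil Nat))


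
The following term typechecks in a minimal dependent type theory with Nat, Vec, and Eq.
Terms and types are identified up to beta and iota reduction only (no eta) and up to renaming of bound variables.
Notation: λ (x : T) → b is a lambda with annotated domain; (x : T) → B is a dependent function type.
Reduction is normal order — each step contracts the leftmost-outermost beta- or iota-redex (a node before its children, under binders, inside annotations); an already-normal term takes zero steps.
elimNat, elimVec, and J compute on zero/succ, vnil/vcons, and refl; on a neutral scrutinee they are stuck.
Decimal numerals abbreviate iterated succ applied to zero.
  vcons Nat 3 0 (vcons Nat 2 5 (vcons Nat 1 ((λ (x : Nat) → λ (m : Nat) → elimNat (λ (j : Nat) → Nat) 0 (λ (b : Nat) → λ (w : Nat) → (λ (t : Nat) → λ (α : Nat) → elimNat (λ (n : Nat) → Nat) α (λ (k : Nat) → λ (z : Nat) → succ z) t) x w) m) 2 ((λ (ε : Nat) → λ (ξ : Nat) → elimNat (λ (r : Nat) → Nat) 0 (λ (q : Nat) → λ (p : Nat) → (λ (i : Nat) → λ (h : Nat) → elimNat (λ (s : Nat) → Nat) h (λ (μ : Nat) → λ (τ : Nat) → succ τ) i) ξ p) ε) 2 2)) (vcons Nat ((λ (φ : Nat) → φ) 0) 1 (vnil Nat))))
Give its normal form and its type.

reduced normal form:
  vcons Nat 3 0 (vcons Nat 2 5 (vcons Nat 1 8 (vcons Nat 0 1 (vnil Nat))))
inferred type:
  Vec Nat 4


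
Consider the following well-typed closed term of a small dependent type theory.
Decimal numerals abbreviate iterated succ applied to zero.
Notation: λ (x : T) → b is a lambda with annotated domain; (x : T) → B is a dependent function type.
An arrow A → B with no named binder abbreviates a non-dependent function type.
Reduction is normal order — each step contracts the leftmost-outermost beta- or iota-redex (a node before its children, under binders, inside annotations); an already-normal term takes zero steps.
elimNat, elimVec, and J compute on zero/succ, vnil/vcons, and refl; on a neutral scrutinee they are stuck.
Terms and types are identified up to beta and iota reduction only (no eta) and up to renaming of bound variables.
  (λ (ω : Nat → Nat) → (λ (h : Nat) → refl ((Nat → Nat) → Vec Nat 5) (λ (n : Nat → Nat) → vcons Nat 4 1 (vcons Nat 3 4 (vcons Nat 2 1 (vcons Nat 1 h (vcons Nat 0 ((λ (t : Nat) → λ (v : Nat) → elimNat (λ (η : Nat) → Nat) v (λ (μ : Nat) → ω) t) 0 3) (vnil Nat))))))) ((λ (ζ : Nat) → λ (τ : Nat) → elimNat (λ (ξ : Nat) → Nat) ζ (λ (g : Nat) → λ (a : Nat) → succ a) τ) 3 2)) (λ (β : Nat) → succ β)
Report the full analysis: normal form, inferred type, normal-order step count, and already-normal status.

resulting normal form:
  refl ((Nat → Nat) → Vec Nat 5) (λ (ω : Nat → Nat) → vcons Nat 4 1 (vcons Nat 3 4 (vcons Nat 2 1 (vcons Nat 1 5 (vcons Nat 0 3 (vnil Nat))))))
inferred type:
  Eq ((Nat → Nat) → Vec Nat 5) (λ (ω : Nat → Nat) → vcons Nat 4 1 (vcons Nat 3 4 (vcons Nat 2 1 (vcons Nat 1 5 (vcons Nat 0 3 (vnil Nat)))))) (λ (h : Nat → Nat) → vcons Nat 4 1 (vcons Nat 3 4 (vcons Nat 2 1 (vcons Nat 1 5 (vcons Nat 0 3 (vnil Nat))))))
normal-order step count: 14
already normal: no
first redex: a beta-redex


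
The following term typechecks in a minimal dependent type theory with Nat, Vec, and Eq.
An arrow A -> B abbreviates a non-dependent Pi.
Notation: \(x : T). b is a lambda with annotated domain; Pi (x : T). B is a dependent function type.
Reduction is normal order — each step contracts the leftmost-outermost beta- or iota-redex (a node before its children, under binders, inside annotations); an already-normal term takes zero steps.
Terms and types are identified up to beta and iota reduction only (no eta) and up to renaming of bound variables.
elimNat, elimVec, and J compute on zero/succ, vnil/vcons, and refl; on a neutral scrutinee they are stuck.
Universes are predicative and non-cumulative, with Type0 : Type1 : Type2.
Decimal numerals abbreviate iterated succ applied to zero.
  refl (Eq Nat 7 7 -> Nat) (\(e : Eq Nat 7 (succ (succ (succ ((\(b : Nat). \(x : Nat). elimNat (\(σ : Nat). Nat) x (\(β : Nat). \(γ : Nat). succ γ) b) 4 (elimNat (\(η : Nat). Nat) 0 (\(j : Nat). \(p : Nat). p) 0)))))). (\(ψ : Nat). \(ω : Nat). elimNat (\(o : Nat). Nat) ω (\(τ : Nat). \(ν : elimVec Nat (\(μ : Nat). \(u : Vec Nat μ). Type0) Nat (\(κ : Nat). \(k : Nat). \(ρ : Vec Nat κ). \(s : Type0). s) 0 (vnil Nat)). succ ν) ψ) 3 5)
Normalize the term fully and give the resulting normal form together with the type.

normal form:
  refl (Eq Nat 7 7 -> Nat) (\(e : Eq Nat 7 7). 8)
inferred type:
  Eq (Eq Nat 7 7 -> Nat) (\(e : Eq Nat 7 7). 8) (\(b : Eq Nat 7 7). 8)
observation: the first redex contracted is a beta-redex; the normal form is reached in 28 normal-order steps.


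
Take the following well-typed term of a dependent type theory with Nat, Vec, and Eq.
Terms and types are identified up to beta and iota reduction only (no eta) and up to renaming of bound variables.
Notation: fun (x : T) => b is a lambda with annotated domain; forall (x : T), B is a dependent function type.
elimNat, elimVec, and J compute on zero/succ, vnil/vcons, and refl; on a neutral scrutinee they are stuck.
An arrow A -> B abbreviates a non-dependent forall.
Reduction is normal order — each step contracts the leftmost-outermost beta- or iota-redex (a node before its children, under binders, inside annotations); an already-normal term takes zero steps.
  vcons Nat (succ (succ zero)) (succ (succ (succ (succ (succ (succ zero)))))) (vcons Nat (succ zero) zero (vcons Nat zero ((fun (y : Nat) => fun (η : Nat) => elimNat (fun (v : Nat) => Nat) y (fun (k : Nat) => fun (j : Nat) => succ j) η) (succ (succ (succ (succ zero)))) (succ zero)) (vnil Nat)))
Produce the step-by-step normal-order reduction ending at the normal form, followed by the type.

normal-order reduction sequence:
  vcons Nat (succ (succ zero)) (succ (succ (succ (succ (succ (succ zero)))))) (vcons Nat (succ zero) zero (vcons Nat zero ((fun (y : Nat) => fun (η : Nat) => elimNat (fun (v : Nat) => Nat) y (fun (k : Nat) => fun (j : Nat) => succ j) η) (succ (succ (succ (succ zero)))) (succ zero)) (vnil Nat)))
  ~> vcons Nat (succ (succ zero)) (succ (succ (succ (succ (succ (succ zero)))))) (vcons Nat (succ zero) zero (vcons Nat zero ((fun (y : Nat) => elimNat (fun (η : Nat) => Nat) (succ (succ (succ (succ zero)))) (fun (v : Nat) => fun (k : Nat) => succ k) y) (succ zero)) (vnil Nat)))
  ~> vcons Nat (succ (succ zero)) (succ (succ (succ (succ (succ (succ zero)))))) (vcons Nat (succ zero) zero (vcons Nat zero (elimNat (fun (y : Nat) => Nat) (succ (succ (succ (succ zero)))) (fun (η : Nat) => fun (v : Nat) => succ v) (succ zero)) (vnil Nat)))
  ~> vcons Nat (succ (succ zero)) (succ (succ (succ (succ (succ (succ zero)))))) (vcons Nat (succ zero) zero (vcons Nat zero ((fun (y : Nat) => fun (η : Nat) => succ η) zero (elimNat (fun (v : Nat) => Nat) (succ (succ (succ (succ zero)))) (fun (k : Nat) => fun (j : Nat) => succ j) zero)) (vnil Nat)))
  ~> vcons Nat (succ (succ zero)) (succ (succ (succ (succ (succ (succ zero)))))) (vcons Nat (succ zero) zero (vcons Nat zero ((fun (y : Nat) => succ y) (elimNat (fun (η : Nat) => Nat) (succ (succ (succ (succ zero)))) (fun (v : Nat) => fun (k : Nat) => succ k) zero)) (vnil Nat)))
  ~> vcons Nat (succ (succ zero)) (succ (succ (succ (succ (succ (succ zero)))))) (vcons Nat (succ zero) zero (vcons Nat zero (succ (elimNat (fun (y : Nat) => Nat) (succ (succ (succ (succ zero)))) (fun (η : Nat) => fun (v : Nat) => succ v) zero)) (vnil Nat)))
  ~> vcons Nat (succ (succ zero)) (succ (succ (succ (succ (succ (succ zero)))))) (vcons Nat (succ zero) zero (vcons Nat zero (succ (succ (succ (succ (succ zero))))) (vnil Nat)))
inferred type:
  Vec Nat (succ (succ (succ zero)))


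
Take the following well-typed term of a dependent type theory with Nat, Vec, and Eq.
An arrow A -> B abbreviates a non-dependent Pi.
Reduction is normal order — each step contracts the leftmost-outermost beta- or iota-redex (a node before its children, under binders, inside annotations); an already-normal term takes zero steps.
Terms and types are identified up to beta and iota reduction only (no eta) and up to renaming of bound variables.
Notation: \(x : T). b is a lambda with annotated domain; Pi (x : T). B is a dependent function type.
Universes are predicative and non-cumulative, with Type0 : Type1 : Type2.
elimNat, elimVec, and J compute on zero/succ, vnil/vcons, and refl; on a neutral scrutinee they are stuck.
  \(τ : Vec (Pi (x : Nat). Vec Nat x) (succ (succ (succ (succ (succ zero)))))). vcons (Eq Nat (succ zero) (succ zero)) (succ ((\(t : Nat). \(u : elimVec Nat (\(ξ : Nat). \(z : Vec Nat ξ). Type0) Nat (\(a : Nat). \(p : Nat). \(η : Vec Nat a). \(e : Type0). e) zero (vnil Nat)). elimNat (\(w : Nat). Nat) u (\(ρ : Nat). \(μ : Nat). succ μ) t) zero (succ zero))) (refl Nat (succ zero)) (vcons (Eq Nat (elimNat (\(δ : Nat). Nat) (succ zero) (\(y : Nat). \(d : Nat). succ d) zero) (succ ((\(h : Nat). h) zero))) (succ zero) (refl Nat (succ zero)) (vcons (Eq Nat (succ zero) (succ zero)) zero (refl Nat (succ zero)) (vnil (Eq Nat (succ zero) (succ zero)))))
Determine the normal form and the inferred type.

normal form:
  \(τ : Vec (Pi (x : Nat). Vec Nat x) (succ (succ (succ (succ (succ zero)))))). vcons (Eq Nat (succ zero) (succ zero)) (succ (succ zero)) (refl Nat (succ zero)) (vcons (Eq Nat (succ zero) (succ zero)) (succ zero) (refl Nat (succ zero)) (vcons (Eq Nat (succ zero) (succ zero)) zero (refl Nat (succ zero)) (vnil (Eq Nat (succ zero) (succ zero)))))
type:
  Vec (Pi (τ : Nat). Vec Nat τ) (succ (succ (succ (succ (succ zero))))) -> Vec (Eq Nat (succ zero) (succ zero)) (succ (succ (succ zero)))


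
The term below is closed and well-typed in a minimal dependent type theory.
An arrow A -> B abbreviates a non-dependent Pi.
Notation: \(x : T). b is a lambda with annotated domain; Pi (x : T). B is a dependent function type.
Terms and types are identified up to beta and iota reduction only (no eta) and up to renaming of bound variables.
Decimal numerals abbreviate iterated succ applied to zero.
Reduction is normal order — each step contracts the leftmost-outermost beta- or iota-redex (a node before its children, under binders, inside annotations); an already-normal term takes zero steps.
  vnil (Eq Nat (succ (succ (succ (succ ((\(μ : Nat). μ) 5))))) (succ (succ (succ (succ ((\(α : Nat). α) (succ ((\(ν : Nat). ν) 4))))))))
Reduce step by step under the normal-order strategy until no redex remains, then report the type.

normal-order reduction:
  vnil (Eq Nat (succ (succ (succ (succ ((\(μ : Nat). μ) 5))))) (succ (succ (succ (succ ((\(α : Nat). α) (succ ((\(ν : Nat). ν) 4))))))))
  ~> vnil (Eq Nat 9 (succ (succ (succ (succ ((\(μ : Nat). μ) (succ ((\(α : Nat). α) 4))))))))
  ~> vnil (Eq Nat 9 (succ (succ (succ (succ (succ ((\(μ : Nat). μ) 4)))))))
  ~> vnil (Eq Nat 9 9)
inferred type:
  Vec (Eq Nat 9 9) 0


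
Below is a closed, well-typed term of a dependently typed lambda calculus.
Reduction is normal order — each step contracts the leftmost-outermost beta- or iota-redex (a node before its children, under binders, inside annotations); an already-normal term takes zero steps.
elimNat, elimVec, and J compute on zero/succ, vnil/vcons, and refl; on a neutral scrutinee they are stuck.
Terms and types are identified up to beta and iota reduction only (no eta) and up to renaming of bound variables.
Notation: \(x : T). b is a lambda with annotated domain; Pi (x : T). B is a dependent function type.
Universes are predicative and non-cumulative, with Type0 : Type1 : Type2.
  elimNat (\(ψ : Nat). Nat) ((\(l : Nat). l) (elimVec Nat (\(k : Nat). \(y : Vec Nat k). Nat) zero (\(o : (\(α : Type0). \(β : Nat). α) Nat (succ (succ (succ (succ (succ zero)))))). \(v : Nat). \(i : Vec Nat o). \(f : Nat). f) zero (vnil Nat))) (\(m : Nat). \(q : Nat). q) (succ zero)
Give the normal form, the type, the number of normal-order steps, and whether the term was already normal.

reduced normal form:
  zero
inferred type:
  Nat
steps to reach normal form (normal order): 6
term was already normal: no
first redex: an elimNat iota-redex


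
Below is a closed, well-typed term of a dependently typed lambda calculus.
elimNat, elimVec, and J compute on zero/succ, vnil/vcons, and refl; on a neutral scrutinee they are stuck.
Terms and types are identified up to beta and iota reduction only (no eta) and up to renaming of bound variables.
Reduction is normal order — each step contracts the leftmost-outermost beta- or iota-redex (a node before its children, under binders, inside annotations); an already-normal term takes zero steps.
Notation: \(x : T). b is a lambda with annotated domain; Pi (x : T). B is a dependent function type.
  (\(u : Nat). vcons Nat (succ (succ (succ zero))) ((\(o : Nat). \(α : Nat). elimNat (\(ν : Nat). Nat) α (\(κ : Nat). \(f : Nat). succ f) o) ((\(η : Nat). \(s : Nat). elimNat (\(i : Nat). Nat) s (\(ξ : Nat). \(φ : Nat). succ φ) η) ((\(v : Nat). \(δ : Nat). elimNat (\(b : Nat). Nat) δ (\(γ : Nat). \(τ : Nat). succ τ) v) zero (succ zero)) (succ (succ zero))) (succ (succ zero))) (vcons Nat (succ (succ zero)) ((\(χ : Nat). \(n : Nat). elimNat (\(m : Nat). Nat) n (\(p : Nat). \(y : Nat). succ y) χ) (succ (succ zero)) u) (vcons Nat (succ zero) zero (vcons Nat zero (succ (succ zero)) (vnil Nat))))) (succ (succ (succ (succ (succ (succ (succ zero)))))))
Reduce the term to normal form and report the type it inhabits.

normal form:
  vcons Nat (succ (succ (succ zero))) (succ (succ (succ (succ (succ zero))))) (vcons Nat (succ (succ zero)) (succ (succ (succ (succ (succ (succ (succ (succ (succ zero))))))))) (vcons Nat (succ zero) zero (vcons Nat zero (succ (succ zero)) (vnil Nat))))
the term's type:
  Vec Nat (succ (succ (succ (succ zero))))
observation: contracting a beta-redex first, the term normalizes in 31 steps.


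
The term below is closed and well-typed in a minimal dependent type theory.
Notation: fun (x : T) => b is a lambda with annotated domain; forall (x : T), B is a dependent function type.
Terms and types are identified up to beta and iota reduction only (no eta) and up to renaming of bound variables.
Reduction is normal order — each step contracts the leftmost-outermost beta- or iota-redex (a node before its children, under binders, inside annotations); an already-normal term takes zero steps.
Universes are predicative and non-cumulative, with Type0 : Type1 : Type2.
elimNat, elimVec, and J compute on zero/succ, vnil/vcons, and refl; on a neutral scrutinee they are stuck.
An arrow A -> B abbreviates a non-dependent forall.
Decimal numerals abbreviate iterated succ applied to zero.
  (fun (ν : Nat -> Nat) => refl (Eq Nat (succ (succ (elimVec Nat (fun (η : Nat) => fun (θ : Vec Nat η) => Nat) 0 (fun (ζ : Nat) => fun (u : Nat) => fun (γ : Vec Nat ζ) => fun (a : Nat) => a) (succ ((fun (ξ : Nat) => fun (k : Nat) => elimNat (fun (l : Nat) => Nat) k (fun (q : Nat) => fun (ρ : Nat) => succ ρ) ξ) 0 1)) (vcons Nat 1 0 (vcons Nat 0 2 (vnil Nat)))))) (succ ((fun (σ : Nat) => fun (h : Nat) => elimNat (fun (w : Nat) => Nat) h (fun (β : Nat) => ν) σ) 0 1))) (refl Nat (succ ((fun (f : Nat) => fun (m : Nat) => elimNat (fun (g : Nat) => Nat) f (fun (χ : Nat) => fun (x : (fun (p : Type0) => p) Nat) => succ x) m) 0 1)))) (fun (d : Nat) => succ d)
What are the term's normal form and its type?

resulting normal form:
  refl (Eq Nat 2 2) (refl Nat 2)
the term's type:
  Eq (Eq Nat 2 2) (refl Nat 2) (refl Nat 2)
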